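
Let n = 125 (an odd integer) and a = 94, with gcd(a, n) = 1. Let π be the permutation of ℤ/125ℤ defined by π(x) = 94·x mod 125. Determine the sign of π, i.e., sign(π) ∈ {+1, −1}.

+1

Start at x=64: 64 → 16 → 4 → 1 → 94 → 86 → 84 → … (one orbit).
The orbit structure of x ↦ 94x mod 125: 7 orbits of sizes [50, 50, 10, 10, 2, 2, 1].
With 7 cycles on 125 points, sign = (−1)^{125−7} = +1.
Check: (94/125) = +1 by Zolotarev.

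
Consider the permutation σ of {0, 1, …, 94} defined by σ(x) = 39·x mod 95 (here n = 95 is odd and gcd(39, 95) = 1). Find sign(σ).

+1

Start at x=39: 39 → 1 → 39 (one orbit).
Cycle lengths of π_39 on ℤ/95ℤ: [2, 2, 2, 2, 2, 2, 2, 2, 2, 2, 2, 2, 2, 2, 2, 2, 2, 2, 2, 2, 2, 2, 2, 2, 2, 2, 2, 2, 2, 2, 2, 2, 2, 2, 2, 2, 2, 2, 1, 1, 1, 1, 1, 1, 1, 1, 1, 1, 1, 1, 1, 1, 1, 1, 1, 1, 1]; 57 cycles in total.
sign(π) = (−1)^{n − #cycles} = (−1)^{95−57} = (−1)^38 = +1.
Zolotarev: (39|95) = +1, matching the cycle-count sign.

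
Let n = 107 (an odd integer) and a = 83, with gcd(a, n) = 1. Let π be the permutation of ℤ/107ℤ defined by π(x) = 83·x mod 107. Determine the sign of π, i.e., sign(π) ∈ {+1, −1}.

Orbit of 56 under x↦83x: [56, 47, 49, 1, 83, 41, 86]… (length divides ord_107(83)).
π_83 has 3 disjoint cycles with lengths [53, 53, 1] on {0,…,106}.
n − c = 107 − 3 = 104; sign = (−1)^104 = +1.

+1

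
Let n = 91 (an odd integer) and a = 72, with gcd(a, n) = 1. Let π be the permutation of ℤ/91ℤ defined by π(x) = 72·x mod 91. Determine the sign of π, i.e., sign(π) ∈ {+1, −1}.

-1

Trace 67: π^k(67) = [67, 1, 72, 88, 57, 9, 11] for k=0..6.
10 cycles of lengths [12, 12, 12, 12, 12, 12, 12, 3, 3, 1].
With 10 cycles on 91 points, sign = (−1)^{91−10} = -1.
Via Zolotarev, sign(π_{72}) = (72|91) = -1.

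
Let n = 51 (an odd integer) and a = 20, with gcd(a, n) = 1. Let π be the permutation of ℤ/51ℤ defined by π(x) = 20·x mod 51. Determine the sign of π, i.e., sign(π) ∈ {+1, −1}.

+1

Trace 19: π^k(19) = [19, 23, 1, 20, 43, 44, 13] for k=0..6.
Cycle type of π: 16×3 + 2 + 1; total 5 cycles.
With 5 cycles on 51 points, sign = (−1)^{51−5} = +1.
(20|51)_J = +1 (Zolotarev's lemma cross-check).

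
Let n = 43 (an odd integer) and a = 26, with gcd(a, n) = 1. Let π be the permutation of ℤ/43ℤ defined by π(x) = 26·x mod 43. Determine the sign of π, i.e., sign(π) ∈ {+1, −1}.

-1

Start at x=18: 18 → 38 → 42 → 17 → 12 → 11 → 28 → … (one orbit).
Decompose π into cycles: lengths [42, 1] (2 cycles, including the fixed point 0).
With 2 cycles on 43 points, sign = (−1)^{43−2} = -1.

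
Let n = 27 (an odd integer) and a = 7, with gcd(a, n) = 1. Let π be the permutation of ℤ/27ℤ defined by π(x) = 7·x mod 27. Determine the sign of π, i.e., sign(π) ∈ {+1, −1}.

Start at x=10: 10 → 16 → 4 → 1 → 7 → 22 → 19 → … (one orbit).
Cycle type of π: 9×2 + 3×2 + 1×3; total 7 cycles.
With 7 cycles on 27 points, sign = (−1)^{27−7} = +1.

+1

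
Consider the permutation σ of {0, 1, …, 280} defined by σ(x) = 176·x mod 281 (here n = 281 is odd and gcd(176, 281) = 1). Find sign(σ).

Trace 247: π^k(247) = [247, 198, 4, 142, 264, 99, 2] for k=0..6.
The orbit structure of x ↦ 176x mod 281: 2 orbits of sizes [280, 1].
With 2 cycles on 281 points, sign = (−1)^{281−2} = -1.

-1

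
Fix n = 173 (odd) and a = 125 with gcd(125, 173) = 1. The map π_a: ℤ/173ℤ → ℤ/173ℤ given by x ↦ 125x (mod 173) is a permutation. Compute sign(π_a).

Start at x=102: 102 → 121 → 74 → 81 → 91 → 130 → 161 → … (one orbit).
2 cycles of lengths [172, 1].
sign(π) = (−1)^{n − #cycles} = (−1)^{173−2} = (−1)^171 = -1.

-1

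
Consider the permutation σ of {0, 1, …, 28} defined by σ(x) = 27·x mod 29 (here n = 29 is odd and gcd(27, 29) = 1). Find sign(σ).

-1

Orbit of 5 under x↦27x: [5, 19, 20, 18, 22, 14, 1]… (length divides ord_29(27)).
2 cycles of lengths [28, 1].
2 cycles on 29: each ℓ→(−1)^(ℓ−1), product (−1)^27 = -1.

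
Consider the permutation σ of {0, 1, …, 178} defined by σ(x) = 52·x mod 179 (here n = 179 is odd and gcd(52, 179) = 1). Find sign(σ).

Start at x=22: 22 → 70 → 60 → 77 → 66 → 31 → 1 → … (one orbit).
Cycle lengths of π_52 on ℤ/179ℤ: [89, 89, 1]; 3 cycles in total.
With 3 cycles on 179 points, sign = (−1)^{179−3} = +1.
Zolotarev: (52|179) = +1, matching the cycle-count sign.

+1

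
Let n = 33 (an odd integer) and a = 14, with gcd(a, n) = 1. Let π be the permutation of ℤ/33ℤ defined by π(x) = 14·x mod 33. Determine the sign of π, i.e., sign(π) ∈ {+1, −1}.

Trace 1: π^k(1) = [1, 14, 31, 5, 4, 23, 25] for k=0..6.
6 cycles of lengths [10, 10, 5, 5, 2, 1].
Σ(ℓ_i−1) = 33−6 = 27; sign = (−1)^27 = -1.

-1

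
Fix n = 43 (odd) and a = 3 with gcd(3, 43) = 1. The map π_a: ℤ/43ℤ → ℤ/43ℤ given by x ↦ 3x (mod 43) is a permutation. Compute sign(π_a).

Start at x=27: 27 → 38 → 28 → 41 → 37 → 25 → 32 → … (one orbit).
2 cycles of lengths [42, 1].
With 2 cycles on 43 points, sign = (−1)^{43−2} = -1.
Zolotarev: (3|43) = -1, matching the cycle-count sign.

-1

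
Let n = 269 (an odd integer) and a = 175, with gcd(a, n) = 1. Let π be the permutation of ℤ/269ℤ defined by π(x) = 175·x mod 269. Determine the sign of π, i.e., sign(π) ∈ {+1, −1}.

-1

Orbit of 268 under x↦175x: [268, 94, 41, 181, 202, 111, 57]… (length divides ord_269(175)).
Decompose π into cycles: lengths [268, 1] (2 cycles, including the fixed point 0).
2 cycles on 269: each ℓ→(−1)^(ℓ−1), product (−1)^267 = -1.
Via Zolotarev, sign(π_{175}) = (175|269) = -1.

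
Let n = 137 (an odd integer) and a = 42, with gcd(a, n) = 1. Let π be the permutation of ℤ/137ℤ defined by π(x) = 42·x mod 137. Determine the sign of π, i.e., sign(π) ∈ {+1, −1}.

-1

Orbit of 127 under x↦42x: [127, 128, 33, 16, 124, 2, 84]… (length divides ord_137(42)).
The orbit structure of x ↦ 42x mod 137: 2 orbits of sizes [136, 1].
2 cycles on 137: each ℓ→(−1)^(ℓ−1), product (−1)^135 = -1.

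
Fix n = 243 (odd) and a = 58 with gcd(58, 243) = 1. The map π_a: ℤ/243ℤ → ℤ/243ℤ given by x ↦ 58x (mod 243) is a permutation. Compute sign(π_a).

Trace 178: π^k(178) = [178, 118, 40, 133, 181, 49, 169] for k=0..6.
π_58 has 11 disjoint cycles with lengths [81, 81, 27, 27, 9, 9, 3, 3, 1, 1, 1] on {0,…,242}.
11 cycles on 243: each ℓ→(−1)^(ℓ−1), product (−1)^232 = +1.

+1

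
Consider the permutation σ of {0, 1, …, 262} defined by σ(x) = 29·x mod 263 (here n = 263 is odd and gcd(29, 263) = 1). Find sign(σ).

-1

Orbit of 189 under x↦29x: [189, 221, 97, 183, 47, 48, 77]… (length divides ord_263(29)).
2 cycles of lengths [262, 1].
With 2 cycles on 263 points, sign = (−1)^{263−2} = -1.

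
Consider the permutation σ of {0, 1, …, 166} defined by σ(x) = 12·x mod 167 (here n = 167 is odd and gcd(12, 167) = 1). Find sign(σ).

+1

Orbit of 47 under x↦12x: [47, 63, 88, 54, 147, 94, 126]… (length divides ord_167(12)).
The orbit structure of x ↦ 12x mod 167: 3 orbits of sizes [83, 83, 1].
3 cycles on 167: each ℓ→(−1)^(ℓ−1), product (−1)^164 = +1.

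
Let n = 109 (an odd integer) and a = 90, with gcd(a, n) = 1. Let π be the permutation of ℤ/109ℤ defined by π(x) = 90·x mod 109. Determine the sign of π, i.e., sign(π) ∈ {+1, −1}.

Trace 45: π^k(45) = [45, 17, 4, 33, 27, 32, 46] for k=0..6.
Cycle lengths of π_90 on ℤ/109ℤ: [36, 36, 36, 1]; 4 cycles in total.
109 − 4 = 105 transpositions; sign(π) = (−1)^105 = -1.
Via Zolotarev, sign(π_{90}) = (90|109) = -1.

-1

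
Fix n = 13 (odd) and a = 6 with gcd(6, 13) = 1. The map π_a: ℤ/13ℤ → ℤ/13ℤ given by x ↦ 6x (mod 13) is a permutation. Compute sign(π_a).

Trace 1: π^k(1) = [1, 6, 10, 8, 9, 2, 12] for k=0..6.
Cycle lengths of π_6 on ℤ/13ℤ: [12, 1]; 2 cycles in total.
With 2 cycles on 13 points, sign = (−1)^{13−2} = -1.
(6|13)_J = -1 (Zolotarev's lemma cross-check).

-1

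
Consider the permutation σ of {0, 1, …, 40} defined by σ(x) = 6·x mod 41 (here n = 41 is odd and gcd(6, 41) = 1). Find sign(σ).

-1

Start at x=29: 29 → 10 → 19 → 32 → 28 → 4 → 24 → … (one orbit).
The orbit structure of x ↦ 6x mod 41: 2 orbits of sizes [40, 1].
sign(π) = (−1)^{n − #cycles} = (−1)^{41−2} = (−1)^39 = -1.
The Jacobi symbol (6|41) = -1 (Zolotarev) agrees.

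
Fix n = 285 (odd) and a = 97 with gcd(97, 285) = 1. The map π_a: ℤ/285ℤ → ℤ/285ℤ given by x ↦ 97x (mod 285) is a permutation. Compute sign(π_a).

Start at x=97: 97 → 4 → 103 → 16 → 127 → 64 → 223 → … (one orbit).
The orbit structure of x ↦ 97x mod 285: 15 orbits of sizes [36, 36, 36, 36, 36, 36, 18, 18, 18, 4, 4, 4, 1, 1, 1].
Σ(ℓ_i−1) = 285−15 = 270; sign = (−1)^270 = +1.

+1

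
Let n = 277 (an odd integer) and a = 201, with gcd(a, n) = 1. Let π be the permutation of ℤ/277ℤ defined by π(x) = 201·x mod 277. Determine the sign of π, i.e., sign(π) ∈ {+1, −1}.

+1

Start at x=16: 16 → 169 → 175 → 273 → 27 → 164 → 1 → … (one orbit).
The orbit structure of x ↦ 201x mod 277: 13 orbits of sizes [23, 23, 23, 23, 23, 23, 23, 23, 23, 23, 23, 23, 1].
sign(π) = (−1)^{n − #cycles} = (−1)^{277−13} = (−1)^264 = +1.
(201|277)_J = +1 (Zolotarev's lemma cross-check).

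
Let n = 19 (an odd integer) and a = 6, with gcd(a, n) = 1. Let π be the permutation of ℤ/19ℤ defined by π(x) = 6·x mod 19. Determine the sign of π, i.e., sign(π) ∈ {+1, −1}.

Trace 5: π^k(5) = [5, 11, 9, 16, 1, 6, 17] for k=0..6.
π_6 has 3 disjoint cycles with lengths [9, 9, 1] on {0,…,18}.
Σ(ℓ_i−1) = 19−3 = 16; sign = (−1)^16 = +1.
The Jacobi symbol (6|19) = +1 (Zolotarev) agrees.

+1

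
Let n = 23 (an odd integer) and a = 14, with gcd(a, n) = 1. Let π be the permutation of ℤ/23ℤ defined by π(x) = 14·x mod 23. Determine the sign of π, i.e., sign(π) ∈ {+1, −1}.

-1

Trace 15: π^k(15) = [15, 3, 19, 13, 21, 18, 22] for k=0..6.
2 cycles of lengths [22, 1].
sign(π) = (−1)^{n − #cycles} = (−1)^{23−2} = (−1)^21 = -1.
(14|23)_J = -1 (Zolotarev's lemma cross-check).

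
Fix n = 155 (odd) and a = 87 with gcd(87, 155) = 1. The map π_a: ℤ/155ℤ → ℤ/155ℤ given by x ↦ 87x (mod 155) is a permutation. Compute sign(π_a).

Trace 1: π^k(1) = [1, 87, 129, 63, 56, 67, 94] for k=0..6.
Cycle lengths of π_87 on ℤ/155ℤ: [12, 12, 12, 12, 12, 12, 12, 12, 12, 12, 4, 3, 3, 3, 3, 3, 3, 3, 3, 3, 3, 1]; 22 cycles in total.
Σ(ℓ_i−1) = 155−22 = 133; sign = (−1)^133 = -1.
Check: (87/155) = -1 by Zolotarev.

-1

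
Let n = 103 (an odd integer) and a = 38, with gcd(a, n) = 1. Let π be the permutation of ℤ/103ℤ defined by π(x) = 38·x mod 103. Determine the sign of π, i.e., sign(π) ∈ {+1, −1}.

+1

Start at x=29: 29 → 72 → 58 → 41 → 13 → 82 → 26 → … (one orbit).
π_38 has 3 disjoint cycles with lengths [51, 51, 1] on {0,…,102}.
Σ(ℓ_i−1) = 103−3 = 100; sign = (−1)^100 = +1.
The Jacobi symbol (38|103) = +1 (Zolotarev) agrees.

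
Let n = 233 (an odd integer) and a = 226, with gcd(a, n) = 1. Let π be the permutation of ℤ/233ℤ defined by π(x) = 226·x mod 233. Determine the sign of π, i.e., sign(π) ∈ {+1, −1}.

+1

Start at x=141: 141 → 178 → 152 → 101 → 225 → 56 → 74 → … (one orbit).
The orbit structure of x ↦ 226x mod 233: 3 orbits of sizes [116, 116, 1].
3 cycles on 233: each ℓ→(−1)^(ℓ−1), product (−1)^230 = +1.
Check: (226/233) = +1 by Zolotarev.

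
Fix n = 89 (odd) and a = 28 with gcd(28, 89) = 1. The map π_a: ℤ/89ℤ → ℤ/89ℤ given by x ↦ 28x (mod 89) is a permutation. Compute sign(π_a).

Start at x=79: 79 → 76 → 81 → 43 → 47 → 70 → 2 → … (one orbit).
2 cycles of lengths [88, 1].
Σ(ℓ_i−1) = 89−2 = 87; sign = (−1)^87 = -1.

-1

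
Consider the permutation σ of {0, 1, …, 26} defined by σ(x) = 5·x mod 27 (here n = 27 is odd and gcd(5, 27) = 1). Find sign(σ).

Start at x=2: 2 → 10 → 23 → 7 → 8 → 13 → 11 → … (one orbit).
Cycle type of π: 18 + 6 + 2 + 1; total 4 cycles.
27 − 4 = 23 transpositions; sign(π) = (−1)^23 = -1.
Check: (5/27) = -1 by Zolotarev.

-1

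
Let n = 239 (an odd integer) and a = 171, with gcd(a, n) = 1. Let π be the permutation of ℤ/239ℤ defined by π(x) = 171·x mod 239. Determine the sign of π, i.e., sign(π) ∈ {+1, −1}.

-1

Start at x=60: 60 → 222 → 200 → 23 → 109 → 236 → 204 → … (one orbit).
Cycle lengths of π_171 on ℤ/239ℤ: [238, 1]; 2 cycles in total.
2 cycles on 239: each ℓ→(−1)^(ℓ−1), product (−1)^237 = -1.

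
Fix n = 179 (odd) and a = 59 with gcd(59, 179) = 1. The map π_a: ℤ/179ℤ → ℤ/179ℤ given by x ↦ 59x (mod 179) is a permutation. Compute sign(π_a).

Start at x=171: 171 → 65 → 76 → 9 → 173 → 4 → 57 → … (one orbit).
3 cycles of lengths [89, 89, 1].
179 − 3 = 176 transpositions; sign(π) = (−1)^176 = +1.

+1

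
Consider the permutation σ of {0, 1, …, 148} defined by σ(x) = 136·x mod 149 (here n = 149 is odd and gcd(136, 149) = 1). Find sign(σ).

-1

Trace 88: π^k(88) = [88, 48, 121, 66, 36, 128, 124] for k=0..6.
π_136 has 2 disjoint cycles with lengths [148, 1] on {0,…,148}.
With 2 cycles on 149 points, sign = (−1)^{149−2} = -1.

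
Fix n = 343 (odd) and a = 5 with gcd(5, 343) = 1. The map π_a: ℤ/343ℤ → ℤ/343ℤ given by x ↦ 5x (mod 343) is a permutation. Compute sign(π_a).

-1

Orbit of 176 under x↦5x: [176, 194, 284, 48, 240, 171, 169]… (length divides ord_343(5)).
4 cycles of lengths [294, 42, 6, 1].
343 − 4 = 339 transpositions; sign(π) = (−1)^339 = -1.
Via Zolotarev, sign(π_{5}) = (5|343) = -1.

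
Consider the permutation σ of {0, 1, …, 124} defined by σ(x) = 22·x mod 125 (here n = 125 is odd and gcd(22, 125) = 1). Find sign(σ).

-1

Start at x=81: 81 → 32 → 79 → 113 → 111 → 67 → 99 → … (one orbit).
4 cycles of lengths [100, 20, 4, 1].
With 4 cycles on 125 points, sign = (−1)^{125−4} = -1.
The Jacobi symbol (22|125) = -1 (Zolotarev) agrees.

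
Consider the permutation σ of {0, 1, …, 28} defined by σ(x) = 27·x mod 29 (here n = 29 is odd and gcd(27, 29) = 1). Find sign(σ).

-1

Trace 14: π^k(14) = [14, 1, 27, 4, 21, 16, 26] for k=0..6.
Cycle type of π: 28 + 1; total 2 cycles.
sign(π) = (−1)^{n − #cycles} = (−1)^{29−2} = (−1)^27 = -1.
The Jacobi symbol (27|29) = -1 (Zolotarev) agrees.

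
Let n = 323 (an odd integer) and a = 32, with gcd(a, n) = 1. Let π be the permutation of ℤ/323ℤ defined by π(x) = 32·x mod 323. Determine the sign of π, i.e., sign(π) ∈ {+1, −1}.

-1

Orbit of 169 under x↦32x: [169, 240, 251, 280, 239, 219, 225]… (length divides ord_323(32)).
8 cycles of lengths [72, 72, 72, 72, 18, 8, 8, 1].
Σ(ℓ_i−1) = 323−8 = 315; sign = (−1)^315 = -1.
The Jacobi symbol (32|323) = -1 (Zolotarev) agrees.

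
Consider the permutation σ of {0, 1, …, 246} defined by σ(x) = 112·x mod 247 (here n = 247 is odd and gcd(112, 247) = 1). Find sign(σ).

-1

Start at x=1: 1 → 112 → 194 → 239 → 92 → 177 → 64 → … (one orbit).
12 cycles of lengths [36, 36, 36, 36, 36, 36, 9, 9, 4, 4, 4, 1].
247 − 12 = 235 transpositions; sign(π) = (−1)^235 = -1.
Zolotarev: (112|247) = -1, matching the cycle-count sign.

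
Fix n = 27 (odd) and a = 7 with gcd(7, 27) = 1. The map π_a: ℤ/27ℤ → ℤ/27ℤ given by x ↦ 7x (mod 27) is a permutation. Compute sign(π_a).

+1

Start at x=16: 16 → 4 → 1 → 7 → 22 → 19 → 25 → … (one orbit).
7 cycles of lengths [9, 9, 3, 3, 1, 1, 1].
n − c = 27 − 7 = 20; sign = (−1)^20 = +1.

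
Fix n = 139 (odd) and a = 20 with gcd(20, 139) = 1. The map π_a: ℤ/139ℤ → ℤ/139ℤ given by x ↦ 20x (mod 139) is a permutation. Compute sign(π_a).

Start at x=37: 37 → 45 → 66 → 69 → 129 → 78 → 31 → … (one orbit).
3 cycles of lengths [69, 69, 1].
Σ(ℓ_i−1) = 139−3 = 136; sign = (−1)^136 = +1.
Via Zolotarev, sign(π_{20}) = (20|139) = +1.

+1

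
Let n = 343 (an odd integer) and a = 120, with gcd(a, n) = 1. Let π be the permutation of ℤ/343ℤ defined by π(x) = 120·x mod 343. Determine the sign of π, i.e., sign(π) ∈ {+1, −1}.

Orbit of 225 under x↦120x: [225, 246, 22, 239, 211, 281, 106]… (length divides ord_343(120)).
π_120 has 19 disjoint cycles with lengths [49, 49, 49, 49, 49, 49, 7, 7, 7, 7, 7, 7, 1, 1, 1, 1, 1, 1, 1] on {0,…,342}.
Σ(ℓ_i−1) = 343−19 = 324; sign = (−1)^324 = +1.

+1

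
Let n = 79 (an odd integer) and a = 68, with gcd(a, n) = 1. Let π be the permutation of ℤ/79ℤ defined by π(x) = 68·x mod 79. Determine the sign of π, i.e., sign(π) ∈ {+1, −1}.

Trace 7: π^k(7) = [7, 2, 57, 5, 24, 52, 60] for k=0..6.
Cycle lengths of π_68 on ℤ/79ℤ: [78, 1]; 2 cycles in total.
sign(π) = (−1)^{n − #cycles} = (−1)^{79−2} = (−1)^77 = -1.
Via Zolotarev, sign(π_{68}) = (68|79) = -1.

-1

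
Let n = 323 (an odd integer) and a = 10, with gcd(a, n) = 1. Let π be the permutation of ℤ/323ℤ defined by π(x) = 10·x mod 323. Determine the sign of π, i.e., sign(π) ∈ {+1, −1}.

Trace 211: π^k(211) = [211, 172, 105, 81, 164, 25, 250] for k=0..6.
The orbit structure of x ↦ 10x mod 323: 5 orbits of sizes [144, 144, 18, 16, 1].
sign(π) = (−1)^{n − #cycles} = (−1)^{323−5} = (−1)^318 = +1.
The Jacobi symbol (10|323) = +1 (Zolotarev) agrees.

+1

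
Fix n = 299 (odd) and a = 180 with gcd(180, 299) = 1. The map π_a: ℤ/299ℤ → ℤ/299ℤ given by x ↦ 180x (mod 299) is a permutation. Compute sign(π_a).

+1

Trace 109: π^k(109) = [109, 185, 111, 246, 28, 256, 34] for k=0..6.
Decompose π into cycles: lengths [132, 132, 22, 12, 1] (5 cycles, including the fixed point 0).
Σ(ℓ_i−1) = 299−5 = 294; sign = (−1)^294 = +1.
Via Zolotarev, sign(π_{180}) = (180|299) = +1.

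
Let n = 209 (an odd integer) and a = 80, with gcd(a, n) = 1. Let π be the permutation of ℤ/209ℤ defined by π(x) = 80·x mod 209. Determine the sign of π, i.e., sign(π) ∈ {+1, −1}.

+1

Trace 45: π^k(45) = [45, 47, 207, 49, 158, 100, 58] for k=0..6.
Cycle type of π: 45×4 + 9×2 + 5×2 + 1; total 9 cycles.
n − c = 209 − 9 = 200; sign = (−1)^200 = +1.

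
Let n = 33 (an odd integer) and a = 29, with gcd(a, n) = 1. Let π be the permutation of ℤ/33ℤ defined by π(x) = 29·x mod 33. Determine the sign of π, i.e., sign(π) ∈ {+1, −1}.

Start at x=16: 16 → 2 → 25 → 32 → 4 → 17 → 31 → … (one orbit).
Cycle type of π: 10×3 + 2 + 1; total 5 cycles.
sign(π) = (−1)^{n − #cycles} = (−1)^{33−5} = (−1)^28 = +1.
Zolotarev: (29|33) = +1, matching the cycle-count sign.

+1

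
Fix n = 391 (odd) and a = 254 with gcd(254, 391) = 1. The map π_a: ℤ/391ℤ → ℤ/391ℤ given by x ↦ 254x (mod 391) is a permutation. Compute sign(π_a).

Trace 254: π^k(254) = [254, 1] for k=0..1.
Cycle type of π: 2×184 + 1×23; total 207 cycles.
391 − 207 = 184 transpositions; sign(π) = (−1)^184 = +1.

+1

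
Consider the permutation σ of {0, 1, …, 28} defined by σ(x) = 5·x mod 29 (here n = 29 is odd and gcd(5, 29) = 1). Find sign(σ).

+1

Orbit of 24 under x↦5x: [24, 4, 20, 13, 7, 6, 1]… (length divides ord_29(5)).
Decompose π into cycles: lengths [14, 14, 1] (3 cycles, including the fixed point 0).
With 3 cycles on 29 points, sign = (−1)^{29−3} = +1.
Via Zolotarev, sign(π_{5}) = (5|29) = +1.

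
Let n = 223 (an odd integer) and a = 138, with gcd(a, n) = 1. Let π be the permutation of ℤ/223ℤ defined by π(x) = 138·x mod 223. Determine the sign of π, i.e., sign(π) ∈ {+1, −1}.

Start at x=25: 25 → 105 → 218 → 202 → 1 → 138 → 89 → … (one orbit).
Cycle type of π: 111×2 + 1; total 3 cycles.
sign(π) = (−1)^{n − #cycles} = (−1)^{223−3} = (−1)^220 = +1.

+1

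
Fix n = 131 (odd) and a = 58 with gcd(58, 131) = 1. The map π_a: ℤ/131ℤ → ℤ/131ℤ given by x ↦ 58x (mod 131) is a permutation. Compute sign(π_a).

Orbit of 61 under x↦58x: [61, 1, 58, 89, 53]… (length divides ord_131(58)).
Cycle lengths of π_58 on ℤ/131ℤ: [5, 5, 5, 5, 5, 5, 5, 5, 5, 5, 5, 5, 5, 5, 5, 5, 5, 5, 5, 5, 5, 5, 5, 5, 5, 5, 1]; 27 cycles in total.
27 cycles on 131: each ℓ→(−1)^(ℓ−1), product (−1)^104 = +1.

+1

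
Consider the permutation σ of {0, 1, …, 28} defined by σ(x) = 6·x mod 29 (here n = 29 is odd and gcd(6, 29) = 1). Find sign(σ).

Trace 24: π^k(24) = [24, 28, 23, 22, 16, 9, 25] for k=0..6.
Decompose π into cycles: lengths [14, 14, 1] (3 cycles, including the fixed point 0).
sign(π) = (−1)^{n − #cycles} = (−1)^{29−3} = (−1)^26 = +1.

+1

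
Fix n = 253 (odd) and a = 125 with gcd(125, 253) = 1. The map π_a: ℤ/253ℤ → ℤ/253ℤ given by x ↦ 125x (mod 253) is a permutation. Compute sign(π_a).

-1

Orbit of 1 under x↦125x: [1, 125, 192, 218, 179, 111, 213]… (length divides ord_253(125)).
Cycle lengths of π_125 on ℤ/253ℤ: [110, 110, 22, 5, 5, 1]; 6 cycles in total.
n − c = 253 − 6 = 247; sign = (−1)^247 = -1.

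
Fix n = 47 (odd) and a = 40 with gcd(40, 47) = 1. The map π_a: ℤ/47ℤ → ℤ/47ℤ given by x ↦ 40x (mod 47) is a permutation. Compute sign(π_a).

Trace 42: π^k(42) = [42, 35, 37, 23, 27, 46, 7] for k=0..6.
2 cycles of lengths [46, 1].
47 − 2 = 45 transpositions; sign(π) = (−1)^45 = -1.

-1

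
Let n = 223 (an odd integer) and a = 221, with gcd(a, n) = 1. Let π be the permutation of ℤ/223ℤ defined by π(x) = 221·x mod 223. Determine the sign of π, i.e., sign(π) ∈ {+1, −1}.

-1

Trace 111: π^k(111) = [111, 1, 221, 4, 215, 16, 191] for k=0..6.
π_221 has 4 disjoint cycles with lengths [74, 74, 74, 1] on {0,…,222}.
With 4 cycles on 223 points, sign = (−1)^{223−4} = -1.
Via Zolotarev, sign(π_{221}) = (221|223) = -1.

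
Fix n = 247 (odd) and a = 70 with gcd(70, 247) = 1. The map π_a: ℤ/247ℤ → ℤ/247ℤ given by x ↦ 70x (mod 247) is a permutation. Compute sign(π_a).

Trace 122: π^k(122) = [122, 142, 60, 1, 70, 207, 164] for k=0..6.
Cycle lengths of π_70 on ℤ/247ℤ: [36, 36, 36, 36, 36, 36, 18, 4, 4, 4, 1]; 11 cycles in total.
With 11 cycles on 247 points, sign = (−1)^{247−11} = +1.
The Jacobi symbol (70|247) = +1 (Zolotarev) agrees.

+1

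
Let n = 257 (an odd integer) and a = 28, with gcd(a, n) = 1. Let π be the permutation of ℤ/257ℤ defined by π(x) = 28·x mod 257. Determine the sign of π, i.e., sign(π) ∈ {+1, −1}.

Trace 34: π^k(34) = [34, 181, 185, 40, 92, 6, 168] for k=0..6.
Cycle lengths of π_28 on ℤ/257ℤ: [256, 1]; 2 cycles in total.
n − c = 257 − 2 = 255; sign = (−1)^255 = -1.
Zolotarev: (28|257) = -1, matching the cycle-count sign.

-1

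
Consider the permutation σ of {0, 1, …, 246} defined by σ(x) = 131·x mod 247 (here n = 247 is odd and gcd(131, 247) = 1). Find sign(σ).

+1

Orbit of 157 under x↦131x: [157, 66, 1, 131, 118, 144, 92]… (length divides ord_247(131)).
Cycle lengths of π_131 on ℤ/247ℤ: [9, 9, 9, 9, 9, 9, 9, 9, 9, 9, 9, 9, 9, 9, 9, 9, 9, 9, 9, 9, 9, 9, 9, 9, 9, 9, 1, 1, 1, 1, 1, 1, 1, 1, 1, 1, 1, 1, 1]; 39 cycles in total.
39 cycles on 247: each ℓ→(−1)^(ℓ−1), product (−1)^208 = +1.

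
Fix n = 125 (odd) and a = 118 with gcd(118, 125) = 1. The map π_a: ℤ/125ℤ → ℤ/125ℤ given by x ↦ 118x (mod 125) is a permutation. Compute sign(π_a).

-1

Orbit of 74 under x↦118x: [74, 107, 1, 118, 49, 32, 26]… (length divides ord_125(118)).
12 cycles of lengths [20, 20, 20, 20, 20, 4, 4, 4, 4, 4, 4, 1].
Σ(ℓ_i−1) = 125−12 = 113; sign = (−1)^113 = -1.
The Jacobi symbol (118|125) = -1 (Zolotarev) agrees.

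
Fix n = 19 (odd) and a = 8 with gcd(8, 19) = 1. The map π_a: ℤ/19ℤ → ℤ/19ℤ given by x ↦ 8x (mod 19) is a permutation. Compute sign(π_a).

Start at x=8: 8 → 7 → 18 → 11 → 12 → 1 → 8 (one orbit).
4 cycles of lengths [6, 6, 6, 1].
sign(π) = (−1)^{n − #cycles} = (−1)^{19−4} = (−1)^15 = -1.

-1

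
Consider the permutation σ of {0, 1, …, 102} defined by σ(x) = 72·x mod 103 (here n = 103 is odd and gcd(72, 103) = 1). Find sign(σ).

+1

Trace 79: π^k(79) = [79, 23, 8, 61, 66, 14, 81] for k=0..6.
Cycle lengths of π_72 on ℤ/103ℤ: [17, 17, 17, 17, 17, 17, 1]; 7 cycles in total.
With 7 cycles on 103 points, sign = (−1)^{103−7} = +1.
Zolotarev: (72|103) = +1, matching the cycle-count sign.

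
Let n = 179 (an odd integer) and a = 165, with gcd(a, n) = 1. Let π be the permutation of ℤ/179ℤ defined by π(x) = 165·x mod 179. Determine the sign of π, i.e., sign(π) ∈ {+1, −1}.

Orbit of 122 under x↦165x: [122, 82, 105, 141, 174, 70, 94]… (length divides ord_179(165)).
Decompose π into cycles: lengths [178, 1] (2 cycles, including the fixed point 0).
179 − 2 = 177 transpositions; sign(π) = (−1)^177 = -1.
(165|179)_J = -1 (Zolotarev's lemma cross-check).

-1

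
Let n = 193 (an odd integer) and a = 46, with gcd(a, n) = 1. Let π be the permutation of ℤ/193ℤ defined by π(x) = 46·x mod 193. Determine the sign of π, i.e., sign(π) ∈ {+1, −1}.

+1

Trace 186: π^k(186) = [186, 64, 49, 131, 43, 48, 85] for k=0..6.
Cycle lengths of π_46 on ℤ/193ℤ: [48, 48, 48, 48, 1]; 5 cycles in total.
With 5 cycles on 193 points, sign = (−1)^{193−5} = +1.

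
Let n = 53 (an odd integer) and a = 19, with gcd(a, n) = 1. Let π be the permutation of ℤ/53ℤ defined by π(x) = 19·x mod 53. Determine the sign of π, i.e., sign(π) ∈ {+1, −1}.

-1

Start at x=31: 31 → 6 → 8 → 46 → 26 → 17 → 5 → … (one orbit).
Cycle lengths of π_19 on ℤ/53ℤ: [52, 1]; 2 cycles in total.
With 2 cycles on 53 points, sign = (−1)^{53−2} = -1.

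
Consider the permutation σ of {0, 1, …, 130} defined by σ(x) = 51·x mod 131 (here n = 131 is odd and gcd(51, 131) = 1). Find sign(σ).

Trace 32: π^k(32) = [32, 60, 47, 39, 24, 45, 68] for k=0..6.
Cycle type of π: 26×5 + 1; total 6 cycles.
6 cycles on 131: each ℓ→(−1)^(ℓ−1), product (−1)^125 = -1.
Check: (51/131) = -1 by Zolotarev.

-1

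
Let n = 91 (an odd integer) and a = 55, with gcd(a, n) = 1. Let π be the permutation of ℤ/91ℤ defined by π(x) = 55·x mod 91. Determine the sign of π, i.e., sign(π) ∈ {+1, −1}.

Start at x=29: 29 → 48 → 1 → 55 → 22 → 27 → 29 (one orbit).
π_55 has 20 disjoint cycles with lengths [6, 6, 6, 6, 6, 6, 6, 6, 6, 6, 6, 6, 3, 3, 3, 3, 2, 2, 2, 1] on {0,…,90}.
With 20 cycles on 91 points, sign = (−1)^{91−20} = -1.

-1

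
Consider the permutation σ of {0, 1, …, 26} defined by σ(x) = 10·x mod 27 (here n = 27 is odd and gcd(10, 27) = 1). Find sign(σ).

+1

Orbit of 1 under x↦10x: [1, 10, 19]… (length divides ord_27(10)).
Cycle type of π: 3×6 + 1×9; total 15 cycles.
n − c = 27 − 15 = 12; sign = (−1)^12 = +1.
Zolotarev: (10|27) = +1, matching the cycle-count sign.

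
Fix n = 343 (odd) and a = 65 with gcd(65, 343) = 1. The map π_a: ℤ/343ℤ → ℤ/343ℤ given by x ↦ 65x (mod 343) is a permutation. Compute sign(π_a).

Start at x=11: 11 → 29 → 170 → 74 → 8 → 177 → 186 → … (one orbit).
Decompose π into cycles: lengths [147, 147, 21, 21, 3, 3, 1] (7 cycles, including the fixed point 0).
7 cycles on 343: each ℓ→(−1)^(ℓ−1), product (−1)^336 = +1.
Zolotarev: (65|343) = +1, matching the cycle-count sign.

+1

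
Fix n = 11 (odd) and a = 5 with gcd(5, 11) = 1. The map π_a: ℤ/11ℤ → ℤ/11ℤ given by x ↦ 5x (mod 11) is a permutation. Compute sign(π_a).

+1

Trace 1: π^k(1) = [1, 5, 3, 4, 9] for k=0..4.
3 cycles of lengths [5, 5, 1].
11 − 3 = 8 transpositions; sign(π) = (−1)^8 = +1.
Zolotarev: (5|11) = +1, matching the cycle-count sign.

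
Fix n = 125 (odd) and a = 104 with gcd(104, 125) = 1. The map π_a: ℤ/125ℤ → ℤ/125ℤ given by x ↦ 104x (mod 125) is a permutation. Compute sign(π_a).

Start at x=41: 41 → 14 → 81 → 49 → 96 → 109 → 86 → … (one orbit).
Cycle lengths of π_104 on ℤ/125ℤ: [50, 50, 10, 10, 2, 2, 1]; 7 cycles in total.
n − c = 125 − 7 = 118; sign = (−1)^118 = +1.

+1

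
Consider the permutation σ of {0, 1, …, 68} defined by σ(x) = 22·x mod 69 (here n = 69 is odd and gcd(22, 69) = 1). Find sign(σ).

-1

Trace 22: π^k(22) = [22, 1] for k=0..1.
Cycle lengths of π_22 on ℤ/69ℤ: [2, 2, 2, 2, 2, 2, 2, 2, 2, 2, 2, 2, 2, 2, 2, 2, 2, 2, 2, 2, 2, 2, 2, 2, 2, 2, 2, 2, 2, 2, 2, 2, 2, 1, 1, 1]; 36 cycles in total.
n − c = 69 − 36 = 33; sign = (−1)^33 = -1.
Via Zolotarev, sign(π_{22}) = (22|69) = -1.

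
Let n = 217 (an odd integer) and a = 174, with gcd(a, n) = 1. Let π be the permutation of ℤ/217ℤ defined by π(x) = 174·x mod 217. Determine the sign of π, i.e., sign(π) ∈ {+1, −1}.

Start at x=204: 204 → 125 → 50 → 20 → 8 → 90 → 36 → … (one orbit).
Cycle type of π: 30×6 + 15×2 + 2×3 + 1; total 12 cycles.
n − c = 217 − 12 = 205; sign = (−1)^205 = -1.

-1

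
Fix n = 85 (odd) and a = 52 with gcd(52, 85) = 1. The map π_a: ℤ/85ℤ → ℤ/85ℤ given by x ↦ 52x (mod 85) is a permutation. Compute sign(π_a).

-1

Orbit of 18 under x↦52x: [18, 1, 52, 69]… (length divides ord_85(52)).
Decompose π into cycles: lengths [4, 4, 4, 4, 4, 4, 4, 4, 4, 4, 4, 4, 4, 4, 4, 4, 4, 1, 1, 1, 1, 1, 1, 1, 1, 1, 1, 1, 1, 1, 1, 1, 1, 1] (34 cycles, including the fixed point 0).
n − c = 85 − 34 = 51; sign = (−1)^51 = -1.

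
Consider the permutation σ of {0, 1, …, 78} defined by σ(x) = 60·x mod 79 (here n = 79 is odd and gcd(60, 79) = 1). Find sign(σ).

-1

Orbit of 30 under x↦60x: [30, 62, 7, 25, 78, 19, 34]… (length divides ord_79(60)).
Cycle lengths of π_60 on ℤ/79ℤ: [78, 1]; 2 cycles in total.
With 2 cycles on 79 points, sign = (−1)^{79−2} = -1.
Via Zolotarev, sign(π_{60}) = (60|79) = -1.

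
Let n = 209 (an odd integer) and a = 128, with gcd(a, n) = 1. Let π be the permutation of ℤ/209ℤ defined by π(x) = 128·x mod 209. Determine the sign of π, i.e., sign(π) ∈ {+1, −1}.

+1

Start at x=111: 111 → 205 → 115 → 90 → 25 → 65 → 169 → … (one orbit).
Decompose π into cycles: lengths [90, 90, 18, 10, 1] (5 cycles, including the fixed point 0).
5 cycles on 209: each ℓ→(−1)^(ℓ−1), product (−1)^204 = +1.
Check: (128/209) = +1 by Zolotarev.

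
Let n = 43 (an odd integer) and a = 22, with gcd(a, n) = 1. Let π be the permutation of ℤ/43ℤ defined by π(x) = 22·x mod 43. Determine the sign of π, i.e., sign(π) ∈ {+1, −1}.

Orbit of 4 under x↦22x: [4, 2, 1, 22, 11, 27, 35]… (length divides ord_43(22)).
Decompose π into cycles: lengths [14, 14, 14, 1] (4 cycles, including the fixed point 0).
sign(π) = (−1)^{n − #cycles} = (−1)^{43−4} = (−1)^39 = -1.

-1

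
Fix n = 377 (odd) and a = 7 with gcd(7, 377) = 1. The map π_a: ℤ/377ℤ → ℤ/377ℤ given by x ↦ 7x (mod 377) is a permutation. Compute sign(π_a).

-1

Start at x=30: 30 → 210 → 339 → 111 → 23 → 161 → 373 → … (one orbit).
Cycle lengths of π_7 on ℤ/377ℤ: [84, 84, 84, 84, 12, 7, 7, 7, 7, 1]; 10 cycles in total.
Σ(ℓ_i−1) = 377−10 = 367; sign = (−1)^367 = -1.
Via Zolotarev, sign(π_{7}) = (7|377) = -1.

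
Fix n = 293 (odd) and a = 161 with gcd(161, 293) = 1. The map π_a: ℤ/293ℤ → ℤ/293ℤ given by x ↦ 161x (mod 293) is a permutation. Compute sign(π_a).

+1

Orbit of 256 under x↦161x: [256, 196, 205, 189, 250, 109, 262]… (length divides ord_293(161)).
π_161 has 5 disjoint cycles with lengths [73, 73, 73, 73, 1] on {0,…,292}.
Σ(ℓ_i−1) = 293−5 = 288; sign = (−1)^288 = +1.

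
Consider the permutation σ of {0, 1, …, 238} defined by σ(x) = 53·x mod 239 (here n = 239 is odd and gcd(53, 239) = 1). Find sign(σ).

-1

Trace 182: π^k(182) = [182, 86, 17, 184, 192, 138, 144] for k=0..6.
The orbit structure of x ↦ 53x mod 239: 2 orbits of sizes [238, 1].
With 2 cycles on 239 points, sign = (−1)^{239−2} = -1.
Zolotarev: (53|239) = -1, matching the cycle-count sign.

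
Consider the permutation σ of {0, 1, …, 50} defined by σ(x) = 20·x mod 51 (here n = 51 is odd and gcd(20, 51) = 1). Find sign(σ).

+1

Trace 11: π^k(11) = [11, 16, 14, 25, 41, 4, 29] for k=0..6.
Decompose π into cycles: lengths [16, 16, 16, 2, 1] (5 cycles, including the fixed point 0).
Σ(ℓ_i−1) = 51−5 = 46; sign = (−1)^46 = +1.
The Jacobi symbol (20|51) = +1 (Zolotarev) agrees.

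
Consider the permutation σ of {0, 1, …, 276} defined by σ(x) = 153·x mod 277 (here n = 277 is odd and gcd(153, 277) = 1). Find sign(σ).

Start at x=238: 238 → 127 → 41 → 179 → 241 → 32 → 187 → … (one orbit).
Cycle lengths of π_153 on ℤ/277ℤ: [276, 1]; 2 cycles in total.
With 2 cycles on 277 points, sign = (−1)^{277−2} = -1.
The Jacobi symbol (153|277) = -1 (Zolotarev) agrees.

-1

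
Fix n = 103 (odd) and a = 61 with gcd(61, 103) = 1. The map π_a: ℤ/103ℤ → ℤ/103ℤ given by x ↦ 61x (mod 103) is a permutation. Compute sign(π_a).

+1

Trace 64: π^k(64) = [64, 93, 8, 76, 1, 61, 13] for k=0..6.
The orbit structure of x ↦ 61x mod 103: 7 orbits of sizes [17, 17, 17, 17, 17, 17, 1].
Σ(ℓ_i−1) = 103−7 = 96; sign = (−1)^96 = +1.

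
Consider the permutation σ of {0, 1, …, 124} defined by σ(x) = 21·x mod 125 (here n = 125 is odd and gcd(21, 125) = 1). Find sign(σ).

Trace 6: π^k(6) = [6, 1, 21, 66, 11, 106, 101] for k=0..6.
The orbit structure of x ↦ 21x mod 125: 13 orbits of sizes [25, 25, 25, 25, 5, 5, 5, 5, 1, 1, 1, 1, 1].
Σ(ℓ_i−1) = 125−13 = 112; sign = (−1)^112 = +1.
(21|125)_J = +1 (Zolotarev's lemma cross-check).

+1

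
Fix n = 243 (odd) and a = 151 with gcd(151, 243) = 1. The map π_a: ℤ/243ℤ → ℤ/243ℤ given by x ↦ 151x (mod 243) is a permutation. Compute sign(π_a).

Orbit of 40 under x↦151x: [40, 208, 61, 220, 172, 214, 238]… (length divides ord_243(151)).
Cycle type of π: 81×2 + 27×2 + 9×2 + 3×2 + 1×3; total 11 cycles.
243 − 11 = 232 transpositions; sign(π) = (−1)^232 = +1.

+1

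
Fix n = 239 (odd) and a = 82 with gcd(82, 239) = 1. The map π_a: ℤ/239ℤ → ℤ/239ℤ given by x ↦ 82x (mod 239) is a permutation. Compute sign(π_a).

Orbit of 45 under x↦82x: [45, 105, 6, 14, 192, 209, 169]… (length divides ord_239(82)).
2 cycles of lengths [238, 1].
sign(π) = (−1)^{n − #cycles} = (−1)^{239−2} = (−1)^237 = -1.
Check: (82/239) = -1 by Zolotarev.

-1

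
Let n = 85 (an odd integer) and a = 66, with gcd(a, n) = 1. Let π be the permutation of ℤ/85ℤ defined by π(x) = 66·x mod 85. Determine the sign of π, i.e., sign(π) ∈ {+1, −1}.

Start at x=76: 76 → 1 → 66 → 21 → 26 → 16 → 36 → … (one orbit).
15 cycles of lengths [8, 8, 8, 8, 8, 8, 8, 8, 8, 8, 1, 1, 1, 1, 1].
n − c = 85 − 15 = 70; sign = (−1)^70 = +1.

+1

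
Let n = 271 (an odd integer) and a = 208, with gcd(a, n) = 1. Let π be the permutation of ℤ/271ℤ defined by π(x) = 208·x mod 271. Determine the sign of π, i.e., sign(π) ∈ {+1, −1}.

Orbit of 191 under x↦208x: [191, 162, 92, 166, 111, 53, 184]… (length divides ord_271(208)).
Decompose π into cycles: lengths [270, 1] (2 cycles, including the fixed point 0).
2 cycles on 271: each ℓ→(−1)^(ℓ−1), product (−1)^269 = -1.

-1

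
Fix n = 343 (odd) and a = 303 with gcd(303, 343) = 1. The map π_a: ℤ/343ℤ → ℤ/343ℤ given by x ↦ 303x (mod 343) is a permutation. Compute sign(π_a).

+1

Trace 43: π^k(43) = [43, 338, 200, 232, 324, 74, 127] for k=0..6.
Cycle type of π: 147×2 + 21×2 + 3×2 + 1; total 7 cycles.
n − c = 343 − 7 = 336; sign = (−1)^336 = +1.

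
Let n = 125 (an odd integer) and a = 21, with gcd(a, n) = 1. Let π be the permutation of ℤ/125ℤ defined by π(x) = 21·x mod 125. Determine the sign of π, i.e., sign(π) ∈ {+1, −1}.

Orbit of 6 under x↦21x: [6, 1, 21, 66, 11, 106, 101]… (length divides ord_125(21)).
13 cycles of lengths [25, 25, 25, 25, 5, 5, 5, 5, 1, 1, 1, 1, 1].
125 − 13 = 112 transpositions; sign(π) = (−1)^112 = +1.

+1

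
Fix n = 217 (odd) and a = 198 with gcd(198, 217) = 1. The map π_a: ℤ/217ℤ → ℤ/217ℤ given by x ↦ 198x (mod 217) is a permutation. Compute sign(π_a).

-1

Orbit of 29 under x↦198x: [29, 100, 53, 78, 37, 165, 120]… (length divides ord_217(198)).
Cycle type of π: 30×7 + 3×2 + 1; total 10 cycles.
217 − 10 = 207 transpositions; sign(π) = (−1)^207 = -1.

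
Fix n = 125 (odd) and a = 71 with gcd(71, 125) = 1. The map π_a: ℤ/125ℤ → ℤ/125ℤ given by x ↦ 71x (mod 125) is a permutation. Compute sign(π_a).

Orbit of 61 under x↦71x: [61, 81, 1, 71, 41, 36, 56]… (length divides ord_125(71)).
The orbit structure of x ↦ 71x mod 125: 13 orbits of sizes [25, 25, 25, 25, 5, 5, 5, 5, 1, 1, 1, 1, 1].
125 − 13 = 112 transpositions; sign(π) = (−1)^112 = +1.

+1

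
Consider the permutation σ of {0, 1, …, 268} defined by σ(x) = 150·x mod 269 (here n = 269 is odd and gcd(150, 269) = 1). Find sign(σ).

+1

Orbit of 78 under x↦150x: [78, 133, 44, 144, 80, 164, 121]… (length divides ord_269(150)).
π_150 has 3 disjoint cycles with lengths [134, 134, 1] on {0,…,268}.
sign(π) = (−1)^{n − #cycles} = (−1)^{269−3} = (−1)^266 = +1.
Zolotarev: (150|269) = +1, matching the cycle-count sign.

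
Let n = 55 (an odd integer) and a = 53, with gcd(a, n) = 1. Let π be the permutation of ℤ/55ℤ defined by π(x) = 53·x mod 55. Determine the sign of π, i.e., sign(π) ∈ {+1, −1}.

Orbit of 4 under x↦53x: [4, 47, 16, 23, 9, 37, 36]… (length divides ord_55(53)).
Decompose π into cycles: lengths [20, 20, 5, 5, 4, 1] (6 cycles, including the fixed point 0).
6 cycles on 55: each ℓ→(−1)^(ℓ−1), product (−1)^49 = -1.

-1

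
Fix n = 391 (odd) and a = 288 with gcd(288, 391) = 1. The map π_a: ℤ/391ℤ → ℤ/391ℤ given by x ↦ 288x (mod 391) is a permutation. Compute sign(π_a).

Start at x=35: 35 → 305 → 256 → 220 → 18 → 101 → 154 → … (one orbit).
Cycle lengths of π_288 on ℤ/391ℤ: [22, 22, 22, 22, 22, 22, 22, 22, 22, 22, 22, 22, 22, 22, 22, 22, 11, 11, 2, 2, 2, 2, 2, 2, 2, 2, 1]; 27 cycles in total.
391 − 27 = 364 transpositions; sign(π) = (−1)^364 = +1.
(288|391)_J = +1 (Zolotarev's lemma cross-check).

+1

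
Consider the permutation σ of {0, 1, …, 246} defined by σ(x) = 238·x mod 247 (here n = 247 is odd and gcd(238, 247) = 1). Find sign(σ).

Orbit of 139 under x↦238x: [139, 231, 144, 186, 55, 246, 9]… (length divides ord_247(238)).
16 cycles of lengths [18, 18, 18, 18, 18, 18, 18, 18, 18, 18, 18, 18, 18, 6, 6, 1].
Σ(ℓ_i−1) = 247−16 = 231; sign = (−1)^231 = -1.

-1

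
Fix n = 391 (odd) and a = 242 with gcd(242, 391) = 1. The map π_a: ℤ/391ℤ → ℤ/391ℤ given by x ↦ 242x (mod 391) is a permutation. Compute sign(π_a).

Trace 208: π^k(208) = [208, 288, 98, 256, 174, 271, 285] for k=0..6.
Decompose π into cycles: lengths [44, 44, 44, 44, 44, 44, 44, 44, 11, 11, 4, 4, 4, 4, 1] (15 cycles, including the fixed point 0).
sign(π) = (−1)^{n − #cycles} = (−1)^{391−15} = (−1)^376 = +1.
Via Zolotarev, sign(π_{242}) = (242|391) = +1.

+1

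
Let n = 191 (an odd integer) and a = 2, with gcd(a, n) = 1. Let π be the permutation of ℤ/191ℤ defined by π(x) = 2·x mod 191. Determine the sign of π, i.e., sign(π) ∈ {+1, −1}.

Start at x=60: 60 → 120 → 49 → 98 → 5 → 10 → 20 → … (one orbit).
The orbit structure of x ↦ 2x mod 191: 3 orbits of sizes [95, 95, 1].
With 3 cycles on 191 points, sign = (−1)^{191−3} = +1.
Zolotarev: (2|191) = +1, matching the cycle-count sign.

+1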